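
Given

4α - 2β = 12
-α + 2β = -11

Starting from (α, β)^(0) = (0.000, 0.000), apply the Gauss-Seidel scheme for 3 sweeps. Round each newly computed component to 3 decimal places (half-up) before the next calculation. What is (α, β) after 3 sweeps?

(0.500, -5.250)

Iteration 1:
  α = (12 - (-2)·0.000) / (4) = 3.000
  β = (-11 - (-1)·3.000) / (2) = -4.000
Iteration 2:
  α = (12 - (-2)·-4.000) / (4) = 1.000
  β = (-11 - (-1)·1.000) / (2) = -5.000
Iteration 3:
  α = (12 - (-2)·-5.000) / (4) = 0.500
  β = (-11 - (-1)·0.500) / (2) = -5.250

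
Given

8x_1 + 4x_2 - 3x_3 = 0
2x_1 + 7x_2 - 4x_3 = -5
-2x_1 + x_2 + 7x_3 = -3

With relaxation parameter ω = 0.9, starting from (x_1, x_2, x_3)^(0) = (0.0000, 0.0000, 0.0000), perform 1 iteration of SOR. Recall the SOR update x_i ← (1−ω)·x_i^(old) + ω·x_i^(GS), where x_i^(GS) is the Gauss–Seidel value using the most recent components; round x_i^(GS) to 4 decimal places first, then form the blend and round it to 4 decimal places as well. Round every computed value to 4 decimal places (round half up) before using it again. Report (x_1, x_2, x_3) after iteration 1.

Iteration 1:
  x_1: GS value = (0 - (4)·0.0000 - (-3)·0.0000) / (8) = 0.0000;  x_1 ← (1−ω)·0.0000 + ω·0.0000 = 0.0000
  x_2: GS value = (-5 - (2)·0.0000 - (-4)·0.0000) / (7) = -0.7143;  x_2 ← (1−ω)·0.0000 + ω·-0.7143 = -0.6429
  x_3: GS value = (-3 - (-2)·0.0000 - (1)·-0.6429) / (7) = -0.3367;  x_3 ← (1−ω)·0.0000 + ω·-0.3367 = -0.3030

(0.0000, -0.6429, -0.3030)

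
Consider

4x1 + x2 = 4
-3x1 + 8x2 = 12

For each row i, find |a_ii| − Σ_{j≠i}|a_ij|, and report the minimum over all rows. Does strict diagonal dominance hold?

3

row 1: |4| − (1) = 3
row 2: |8| − (3) = 5
minimum over rows = 3 → strictly diagonally dominant (convergence guaranteed)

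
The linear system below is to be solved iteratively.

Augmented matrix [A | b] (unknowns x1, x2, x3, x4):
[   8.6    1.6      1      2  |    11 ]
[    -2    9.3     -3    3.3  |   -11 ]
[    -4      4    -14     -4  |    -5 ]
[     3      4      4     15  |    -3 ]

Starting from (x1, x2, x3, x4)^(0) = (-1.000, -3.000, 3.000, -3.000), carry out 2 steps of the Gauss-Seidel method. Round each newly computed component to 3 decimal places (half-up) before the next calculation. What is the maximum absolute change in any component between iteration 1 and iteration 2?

1.488

Iteration 1:
  x1 = (11 - (1.6)·-3.000 - (1)·3.000 - (2)·-3.000) / (8.6) = 2.186
  x2 = (-11 - (-2)·2.186 - (-3)·3.000 - (3.3)·-3.000) / (9.3) = 1.320
  x3 = (-5 - (-4)·2.186 - (4)·1.320 - (-4)·-3.000) / (-14) = 0.967
  x4 = (-3 - (3)·2.186 - (4)·1.320 - (4)·0.967) / (15) = -1.247
Iteration 2:
  x1 = (11 - (1.6)·1.320 - (1)·0.967 - (2)·-1.247) / (8.6) = 1.211
  x2 = (-11 - (-2)·1.211 - (-3)·0.967 - (3.3)·-1.247) / (9.3) = -0.168
  x3 = (-5 - (-4)·1.211 - (4)·-0.168 - (-4)·-1.247) / (-14) = 0.319
  x4 = (-3 - (3)·1.211 - (4)·-0.168 - (4)·0.319) / (15) = -0.482
Change: (-0.975, -1.488, -0.648, 0.765) → max |·| = 1.488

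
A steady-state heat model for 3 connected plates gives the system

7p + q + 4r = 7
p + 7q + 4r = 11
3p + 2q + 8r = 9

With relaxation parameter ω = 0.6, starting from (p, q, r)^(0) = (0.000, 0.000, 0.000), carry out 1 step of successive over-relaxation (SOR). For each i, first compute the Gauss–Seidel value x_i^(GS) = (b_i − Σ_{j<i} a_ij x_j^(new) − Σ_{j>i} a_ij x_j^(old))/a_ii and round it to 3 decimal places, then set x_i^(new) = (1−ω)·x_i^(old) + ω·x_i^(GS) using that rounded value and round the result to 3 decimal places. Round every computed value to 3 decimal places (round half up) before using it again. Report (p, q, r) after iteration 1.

Iteration 1:
  p: GS value = (7 - (1)·0.000 - (4)·0.000) / (7) = 1.000;  p ← (1−ω)·0.000 + ω·1.000 = 0.600
  q: GS value = (11 - (1)·0.600 - (4)·0.000) / (7) = 1.486;  q ← (1−ω)·0.000 + ω·1.486 = 0.892
  r: GS value = (9 - (3)·0.600 - (2)·0.892) / (8) = 0.677;  r ← (1−ω)·0.000 + ω·0.677 = 0.406

(0.600, 0.892, 0.406)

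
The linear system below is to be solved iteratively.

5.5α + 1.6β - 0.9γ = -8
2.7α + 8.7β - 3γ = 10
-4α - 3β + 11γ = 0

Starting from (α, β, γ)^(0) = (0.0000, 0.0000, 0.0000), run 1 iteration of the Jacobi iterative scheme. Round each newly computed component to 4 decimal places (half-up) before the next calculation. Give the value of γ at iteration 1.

0.0000

Iteration 1:
  α = (-8 - (1.6)·0.0000 - (-0.9)·0.0000) / (5.5) = -1.4545
  β = (10 - (2.7)·0.0000 - (-3)·0.0000) / (8.7) = 1.1494
  γ = (0 - (-4)·0.0000 - (-3)·0.0000) / (11) = 0.0000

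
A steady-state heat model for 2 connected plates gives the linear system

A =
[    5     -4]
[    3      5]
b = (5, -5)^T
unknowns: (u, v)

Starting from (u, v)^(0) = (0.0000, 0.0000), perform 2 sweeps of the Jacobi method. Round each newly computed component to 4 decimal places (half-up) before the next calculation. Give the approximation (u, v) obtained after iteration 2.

Iteration 1:
  u = (5 - (-4)·0.0000) / (5) = 1.0000
  v = (-5 - (3)·0.0000) / (5) = -1.0000
Iteration 2:
  u = (5 - (-4)·-1.0000) / (5) = 0.2000
  v = (-5 - (3)·1.0000) / (5) = -1.6000

(0.2000, -1.6000)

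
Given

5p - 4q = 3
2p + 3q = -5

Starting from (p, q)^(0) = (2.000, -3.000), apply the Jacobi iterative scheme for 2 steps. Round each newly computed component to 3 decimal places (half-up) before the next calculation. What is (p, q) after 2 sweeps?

(-1.800, -0.467)

Iteration 1:
  p = (3 - (-4)·-3.000) / (5) = -1.800
  q = (-5 - (2)·2.000) / (3) = -3.000
Iteration 2:
  p = (3 - (-4)·-3.000) / (5) = -1.800
  q = (-5 - (2)·-1.800) / (3) = -0.467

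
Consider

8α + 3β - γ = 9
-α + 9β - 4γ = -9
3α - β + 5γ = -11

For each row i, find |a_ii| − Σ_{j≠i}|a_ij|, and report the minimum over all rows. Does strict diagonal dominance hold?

row 1: |8| − (3+1) = 4
row 2: |9| − (1+4) = 4
row 3: |5| − (3+1) = 1
minimum over rows = 1 → strictly diagonally dominant (convergence guaranteed)

1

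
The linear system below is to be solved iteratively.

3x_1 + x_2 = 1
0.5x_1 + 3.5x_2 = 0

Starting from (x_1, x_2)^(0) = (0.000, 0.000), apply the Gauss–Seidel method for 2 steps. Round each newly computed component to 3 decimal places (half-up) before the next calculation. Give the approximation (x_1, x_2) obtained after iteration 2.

(0.349, -0.050)

Iteration 1:
  x_1 = (1 - (1)·0.000) / (3) = 0.333
  x_2 = (0 - (0.5)·0.333) / (3.5) = -0.048
Iteration 2:
  x_1 = (1 - (1)·-0.048) / (3) = 0.349
  x_2 = (0 - (0.5)·0.349) / (3.5) = -0.050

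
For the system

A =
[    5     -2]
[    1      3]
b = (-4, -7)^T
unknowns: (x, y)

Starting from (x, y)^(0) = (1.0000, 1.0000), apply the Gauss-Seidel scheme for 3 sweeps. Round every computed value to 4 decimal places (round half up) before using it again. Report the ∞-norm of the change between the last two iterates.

Iteration 1:
  x = (-4 - (-2)·1.0000) / (5) = -0.4000
  y = (-7 - (1)·-0.4000) / (3) = -2.2000
Iteration 2:
  x = (-4 - (-2)·-2.2000) / (5) = -1.6800
  y = (-7 - (1)·-1.6800) / (3) = -1.7733
Iteration 3:
  x = (-4 - (-2)·-1.7733) / (5) = -1.5093
  y = (-7 - (1)·-1.5093) / (3) = -1.8302
Change: (0.1707, -0.0569) → max |·| = 0.1707

0.1707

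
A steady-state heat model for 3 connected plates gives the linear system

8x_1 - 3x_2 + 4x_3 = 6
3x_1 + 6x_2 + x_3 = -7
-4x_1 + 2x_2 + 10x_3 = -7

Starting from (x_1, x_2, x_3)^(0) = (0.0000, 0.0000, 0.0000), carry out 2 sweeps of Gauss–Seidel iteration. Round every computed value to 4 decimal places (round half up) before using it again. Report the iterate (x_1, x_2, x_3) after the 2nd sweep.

(0.2177, -1.2602, -0.3609)

Iteration 1:
  x_1 = (6 - (-3)·0.0000 - (4)·0.0000) / (8) = 0.7500
  x_2 = (-7 - (3)·0.7500 - (1)·0.0000) / (6) = -1.5417
  x_3 = (-7 - (-4)·0.7500 - (2)·-1.5417) / (10) = -0.0917
Iteration 2:
  x_1 = (6 - (-3)·-1.5417 - (4)·-0.0917) / (8) = 0.2177
  x_2 = (-7 - (3)·0.2177 - (1)·-0.0917) / (6) = -1.2602
  x_3 = (-7 - (-4)·0.2177 - (2)·-1.2602) / (10) = -0.3609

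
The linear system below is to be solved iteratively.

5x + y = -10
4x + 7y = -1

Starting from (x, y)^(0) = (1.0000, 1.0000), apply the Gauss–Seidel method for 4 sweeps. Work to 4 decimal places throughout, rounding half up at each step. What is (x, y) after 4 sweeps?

Iteration 1:
  x = (-10 - (1)·1.0000) / (5) = -2.2000
  y = (-1 - (4)·-2.2000) / (7) = 1.1143
Iteration 2:
  x = (-10 - (1)·1.1143) / (5) = -2.2229
  y = (-1 - (4)·-2.2229) / (7) = 1.1274
Iteration 3:
  x = (-10 - (1)·1.1274) / (5) = -2.2255
  y = (-1 - (4)·-2.2255) / (7) = 1.1289
Iteration 4:
  x = (-10 - (1)·1.1289) / (5) = -2.2258
  y = (-1 - (4)·-2.2258) / (7) = 1.1290

(-2.2258, 1.1290)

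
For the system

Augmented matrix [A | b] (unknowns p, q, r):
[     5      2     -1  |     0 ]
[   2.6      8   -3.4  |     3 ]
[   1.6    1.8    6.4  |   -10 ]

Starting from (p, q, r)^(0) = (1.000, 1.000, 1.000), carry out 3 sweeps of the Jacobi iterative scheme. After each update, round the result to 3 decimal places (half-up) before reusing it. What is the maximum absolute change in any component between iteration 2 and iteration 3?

0.460

Iteration 1:
  p = (0 - (2)·1.000 - (-1)·1.000) / (5) = -0.200
  q = (3 - (2.6)·1.000 - (-3.4)·1.000) / (8) = 0.475
  r = (-10 - (1.6)·1.000 - (1.8)·1.000) / (6.4) = -2.094
Iteration 2:
  p = (0 - (2)·0.475 - (-1)·-2.094) / (5) = -0.609
  q = (3 - (2.6)·-0.200 - (-3.4)·-2.094) / (8) = -0.450
  r = (-10 - (1.6)·-0.200 - (1.8)·0.475) / (6.4) = -1.646
Iteration 3:
  p = (0 - (2)·-0.450 - (-1)·-1.646) / (5) = -0.149
  q = (3 - (2.6)·-0.609 - (-3.4)·-1.646) / (8) = -0.127
  r = (-10 - (1.6)·-0.609 - (1.8)·-0.450) / (6.4) = -1.284
Change: (0.460, 0.323, 0.362) → max |·| = 0.460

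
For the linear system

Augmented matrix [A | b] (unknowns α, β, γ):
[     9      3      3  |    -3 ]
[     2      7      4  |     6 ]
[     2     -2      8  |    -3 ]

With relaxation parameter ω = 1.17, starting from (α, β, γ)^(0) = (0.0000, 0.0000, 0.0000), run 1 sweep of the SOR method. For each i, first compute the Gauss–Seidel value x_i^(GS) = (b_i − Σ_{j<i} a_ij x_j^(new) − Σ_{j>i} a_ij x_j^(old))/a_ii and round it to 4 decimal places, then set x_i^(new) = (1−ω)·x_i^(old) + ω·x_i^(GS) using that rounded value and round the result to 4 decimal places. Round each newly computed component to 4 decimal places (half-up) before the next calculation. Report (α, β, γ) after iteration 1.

(-0.3900, 1.1333, 0.0068)

Iteration 1:
  α: GS value = (-3 - (3)·0.0000 - (3)·0.0000) / (9) = -0.3333;  α ← (1−ω)·0.0000 + ω·-0.3333 = -0.3900
  β: GS value = (6 - (2)·-0.3900 - (4)·0.0000) / (7) = 0.9686;  β ← (1−ω)·0.0000 + ω·0.9686 = 1.1333
  γ: GS value = (-3 - (2)·-0.3900 - (-2)·1.1333) / (8) = 0.0058;  γ ← (1−ω)·0.0000 + ω·0.0058 = 0.0068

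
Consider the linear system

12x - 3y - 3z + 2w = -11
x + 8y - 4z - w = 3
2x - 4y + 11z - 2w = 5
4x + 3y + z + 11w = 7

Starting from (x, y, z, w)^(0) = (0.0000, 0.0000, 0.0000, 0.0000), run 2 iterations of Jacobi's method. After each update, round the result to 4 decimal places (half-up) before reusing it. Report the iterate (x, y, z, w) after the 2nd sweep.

Iteration 1:
  x = (-11 - (-3)·0.0000 - (-3)·0.0000 - (2)·0.0000) / (12) = -0.9167
  y = (3 - (1)·0.0000 - (-4)·0.0000 - (-1)·0.0000) / (8) = 0.3750
  z = (5 - (2)·0.0000 - (-4)·0.0000 - (-2)·0.0000) / (11) = 0.4545
  w = (7 - (4)·0.0000 - (3)·0.0000 - (1)·0.0000) / (11) = 0.6364
Iteration 2:
  x = (-11 - (-3)·0.3750 - (-3)·0.4545 - (2)·0.6364) / (12) = -0.8154
  y = (3 - (1)·-0.9167 - (-4)·0.4545 - (-1)·0.6364) / (8) = 0.7964
  z = (5 - (2)·-0.9167 - (-4)·0.3750 - (-2)·0.6364) / (11) = 0.8733
  w = (7 - (4)·-0.9167 - (3)·0.3750 - (1)·0.4545) / (11) = 0.8261

(-0.8154, 0.7964, 0.8733, 0.8261)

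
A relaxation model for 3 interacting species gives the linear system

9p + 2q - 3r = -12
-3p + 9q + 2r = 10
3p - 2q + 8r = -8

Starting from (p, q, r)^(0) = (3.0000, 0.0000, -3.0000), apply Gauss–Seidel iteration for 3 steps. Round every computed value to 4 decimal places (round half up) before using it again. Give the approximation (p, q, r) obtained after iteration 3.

(-1.5578, 0.6558, -0.2519)

Iteration 1:
  p = (-12 - (2)·0.0000 - (-3)·-3.0000) / (9) = -2.3333
  q = (10 - (-3)·-2.3333 - (2)·-3.0000) / (9) = 1.0000
  r = (-8 - (3)·-2.3333 - (-2)·1.0000) / (8) = 0.1250
Iteration 2:
  p = (-12 - (2)·1.0000 - (-3)·0.1250) / (9) = -1.5139
  q = (10 - (-3)·-1.5139 - (2)·0.1250) / (9) = 0.5787
  r = (-8 - (3)·-1.5139 - (-2)·0.5787) / (8) = -0.2876
Iteration 3:
  p = (-12 - (2)·0.5787 - (-3)·-0.2876) / (9) = -1.5578
  q = (10 - (-3)·-1.5578 - (2)·-0.2876) / (9) = 0.6558
  r = (-8 - (3)·-1.5578 - (-2)·0.6558) / (8) = -0.2519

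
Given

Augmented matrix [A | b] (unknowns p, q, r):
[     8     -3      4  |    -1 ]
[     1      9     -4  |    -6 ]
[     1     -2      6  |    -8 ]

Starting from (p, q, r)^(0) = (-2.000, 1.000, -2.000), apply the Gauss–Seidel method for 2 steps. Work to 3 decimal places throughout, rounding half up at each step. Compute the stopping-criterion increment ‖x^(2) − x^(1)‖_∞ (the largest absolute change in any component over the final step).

Iteration 1:
  p = (-1 - (-3)·1.000 - (4)·-2.000) / (8) = 1.250
  q = (-6 - (1)·1.250 - (-4)·-2.000) / (9) = -1.694
  r = (-8 - (1)·1.250 - (-2)·-1.694) / (6) = -2.106
Iteration 2:
  p = (-1 - (-3)·-1.694 - (4)·-2.106) / (8) = 0.293
  q = (-6 - (1)·0.293 - (-4)·-2.106) / (9) = -1.635
  r = (-8 - (1)·0.293 - (-2)·-1.635) / (6) = -1.927
Change: (-0.957, 0.059, 0.179) → max |·| = 0.957

0.957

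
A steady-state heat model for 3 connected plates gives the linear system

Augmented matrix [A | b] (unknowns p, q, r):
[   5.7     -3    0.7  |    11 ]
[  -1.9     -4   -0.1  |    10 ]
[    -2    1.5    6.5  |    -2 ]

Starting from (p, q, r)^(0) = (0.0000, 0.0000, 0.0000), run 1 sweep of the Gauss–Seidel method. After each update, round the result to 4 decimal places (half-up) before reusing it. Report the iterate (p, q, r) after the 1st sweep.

(1.9298, -3.4167, 1.0746)

Iteration 1:
  p = (11 - (-3)·0.0000 - (0.7)·0.0000) / (5.7) = 1.9298
  q = (10 - (-1.9)·1.9298 - (-0.1)·0.0000) / (-4) = -3.4167
  r = (-2 - (-2)·1.9298 - (1.5)·-3.4167) / (6.5) = 1.0746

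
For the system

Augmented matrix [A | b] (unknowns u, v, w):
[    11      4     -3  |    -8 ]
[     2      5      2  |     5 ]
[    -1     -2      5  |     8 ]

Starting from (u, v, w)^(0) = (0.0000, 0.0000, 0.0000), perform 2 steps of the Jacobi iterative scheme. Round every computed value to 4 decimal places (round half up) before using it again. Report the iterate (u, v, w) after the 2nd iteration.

Iteration 1:
  u = (-8 - (4)·0.0000 - (-3)·0.0000) / (11) = -0.7273
  v = (5 - (2)·0.0000 - (2)·0.0000) / (5) = 1.0000
  w = (8 - (-1)·0.0000 - (-2)·0.0000) / (5) = 1.6000
Iteration 2:
  u = (-8 - (4)·1.0000 - (-3)·1.6000) / (11) = -0.6545
  v = (5 - (2)·-0.7273 - (2)·1.6000) / (5) = 0.6509
  w = (8 - (-1)·-0.7273 - (-2)·1.0000) / (5) = 1.8545

(-0.6545, 0.6509, 1.8545)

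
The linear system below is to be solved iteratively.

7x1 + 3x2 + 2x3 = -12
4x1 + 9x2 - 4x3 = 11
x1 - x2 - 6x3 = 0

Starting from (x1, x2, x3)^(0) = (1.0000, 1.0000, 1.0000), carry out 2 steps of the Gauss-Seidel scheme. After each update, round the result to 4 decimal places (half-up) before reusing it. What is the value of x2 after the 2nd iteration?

2.0144

Iteration 1:
  x1 = (-12 - (3)·1.0000 - (2)·1.0000) / (7) = -2.4286
  x2 = (11 - (4)·-2.4286 - (-4)·1.0000) / (9) = 2.7460
  x3 = (0 - (1)·-2.4286 - (-1)·2.7460) / (-6) = -0.8624
Iteration 2:
  x1 = (-12 - (3)·2.7460 - (2)·-0.8624) / (7) = -2.6447
  x2 = (11 - (4)·-2.6447 - (-4)·-0.8624) / (9) = 2.0144
  x3 = (0 - (1)·-2.6447 - (-1)·2.0144) / (-6) = -0.7765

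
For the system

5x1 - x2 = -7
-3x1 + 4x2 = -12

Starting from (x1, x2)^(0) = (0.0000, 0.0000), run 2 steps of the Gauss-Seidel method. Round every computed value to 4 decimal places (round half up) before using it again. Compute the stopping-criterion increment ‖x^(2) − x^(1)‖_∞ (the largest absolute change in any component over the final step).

0.8100

Iteration 1:
  x1 = (-7 - (-1)·0.0000) / (5) = -1.4000
  x2 = (-12 - (-3)·-1.4000) / (4) = -4.0500
Iteration 2:
  x1 = (-7 - (-1)·-4.0500) / (5) = -2.2100
  x2 = (-12 - (-3)·-2.2100) / (4) = -4.6575
Change: (-0.8100, -0.6075) → max |·| = 0.8100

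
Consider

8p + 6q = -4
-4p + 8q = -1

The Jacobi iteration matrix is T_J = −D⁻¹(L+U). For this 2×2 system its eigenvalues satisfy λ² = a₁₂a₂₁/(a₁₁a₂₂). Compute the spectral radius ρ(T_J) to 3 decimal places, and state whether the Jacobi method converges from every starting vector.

0.612

a₁₂a₂₁/(a₁₁a₂₂) = (6)·(-4) / ((8)·(8)) = -0.375000
ρ = √|-0.375000| = √0.375000 = 0.612
ρ < 1, so Jacobi converges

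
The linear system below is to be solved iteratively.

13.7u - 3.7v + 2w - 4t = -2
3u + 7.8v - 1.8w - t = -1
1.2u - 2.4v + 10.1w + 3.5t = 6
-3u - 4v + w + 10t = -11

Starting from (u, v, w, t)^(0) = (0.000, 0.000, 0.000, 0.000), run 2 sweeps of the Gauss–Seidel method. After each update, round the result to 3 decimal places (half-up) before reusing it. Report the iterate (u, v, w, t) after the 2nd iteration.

Iteration 1:
  u = (-2 - (-3.7)·0.000 - (2)·0.000 - (-4)·0.000) / (13.7) = -0.146
  v = (-1 - (3)·-0.146 - (-1.8)·0.000 - (-1)·0.000) / (7.8) = -0.072
  w = (6 - (1.2)·-0.146 - (-2.4)·-0.072 - (3.5)·0.000) / (10.1) = 0.594
  t = (-11 - (-3)·-0.146 - (-4)·-0.072 - (1)·0.594) / (10) = -1.232
Iteration 2:
  u = (-2 - (-3.7)·-0.072 - (2)·0.594 - (-4)·-1.232) / (13.7) = -0.612
  v = (-1 - (3)·-0.612 - (-1.8)·0.594 - (-1)·-1.232) / (7.8) = 0.086
  w = (6 - (1.2)·-0.612 - (-2.4)·0.086 - (3.5)·-1.232) / (10.1) = 1.114
  t = (-11 - (-3)·-0.612 - (-4)·0.086 - (1)·1.114) / (10) = -1.361

(-0.612, 0.086, 1.114, -1.361)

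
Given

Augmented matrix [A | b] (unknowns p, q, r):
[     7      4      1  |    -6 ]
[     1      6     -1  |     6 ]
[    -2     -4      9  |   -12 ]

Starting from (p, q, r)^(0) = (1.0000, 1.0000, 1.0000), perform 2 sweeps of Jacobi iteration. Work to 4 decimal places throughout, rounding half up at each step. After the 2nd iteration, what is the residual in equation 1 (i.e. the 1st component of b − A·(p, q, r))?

Iteration 1:
  p = (-6 - (4)·1.0000 - (1)·1.0000) / (7) = -1.5714
  q = (6 - (1)·1.0000 - (-1)·1.0000) / (6) = 1.0000
  r = (-12 - (-2)·1.0000 - (-4)·1.0000) / (9) = -0.6667
Iteration 2:
  p = (-6 - (4)·1.0000 - (1)·-0.6667) / (7) = -1.3333
  q = (6 - (1)·-1.5714 - (-1)·-0.6667) / (6) = 1.1508
  r = (-12 - (-2)·-1.5714 - (-4)·1.0000) / (9) = -1.2381
Residual b − A·x = (-0.0320, -0.8096, 1.0795)

-0.0320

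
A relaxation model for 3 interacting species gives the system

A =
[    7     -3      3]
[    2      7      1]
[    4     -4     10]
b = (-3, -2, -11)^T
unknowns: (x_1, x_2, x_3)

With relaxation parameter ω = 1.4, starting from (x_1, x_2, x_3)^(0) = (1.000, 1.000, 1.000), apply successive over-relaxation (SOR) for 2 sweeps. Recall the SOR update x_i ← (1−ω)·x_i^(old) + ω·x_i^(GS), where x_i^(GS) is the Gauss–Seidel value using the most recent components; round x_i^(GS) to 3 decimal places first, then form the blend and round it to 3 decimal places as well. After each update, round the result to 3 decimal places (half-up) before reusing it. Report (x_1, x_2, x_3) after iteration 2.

(0.470, -0.005, -1.120)

Iteration 1:
  x_1: GS value = (-3 - (-3)·1.000 - (3)·1.000) / (7) = -0.429;  x_1 ← (1−ω)·1.000 + ω·-0.429 = -1.001
  x_2: GS value = (-2 - (2)·-1.001 - (1)·1.000) / (7) = -0.143;  x_2 ← (1−ω)·1.000 + ω·-0.143 = -0.600
  x_3: GS value = (-11 - (4)·-1.001 - (-4)·-0.600) / (10) = -0.940;  x_3 ← (1−ω)·1.000 + ω·-0.940 = -1.716
Iteration 2:
  x_1: GS value = (-3 - (-3)·-0.600 - (3)·-1.716) / (7) = 0.050;  x_1 ← (1−ω)·-1.001 + ω·0.050 = 0.470
  x_2: GS value = (-2 - (2)·0.470 - (1)·-1.716) / (7) = -0.175;  x_2 ← (1−ω)·-0.600 + ω·-0.175 = -0.005
  x_3: GS value = (-11 - (4)·0.470 - (-4)·-0.005) / (10) = -1.290;  x_3 ← (1−ω)·-1.716 + ω·-1.290 = -1.120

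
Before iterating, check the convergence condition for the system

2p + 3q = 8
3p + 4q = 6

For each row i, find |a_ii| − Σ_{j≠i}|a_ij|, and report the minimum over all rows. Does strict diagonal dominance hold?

-1

row 1: |2| − (3) = -1
row 2: |4| − (3) = 1
minimum over rows = -1 → not strictly diagonally dominant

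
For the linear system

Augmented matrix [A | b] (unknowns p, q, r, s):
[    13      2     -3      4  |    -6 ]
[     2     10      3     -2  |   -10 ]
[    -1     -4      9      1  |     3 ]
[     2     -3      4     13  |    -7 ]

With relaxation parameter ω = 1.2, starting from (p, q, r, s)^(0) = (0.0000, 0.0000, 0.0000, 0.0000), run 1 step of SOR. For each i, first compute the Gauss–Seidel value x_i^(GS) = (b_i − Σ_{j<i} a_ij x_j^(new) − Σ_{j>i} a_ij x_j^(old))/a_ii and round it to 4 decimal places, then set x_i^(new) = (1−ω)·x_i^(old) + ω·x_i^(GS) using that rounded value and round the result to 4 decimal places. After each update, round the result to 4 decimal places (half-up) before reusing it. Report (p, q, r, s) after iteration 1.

Iteration 1:
  p: GS value = (-6 - (2)·0.0000 - (-3)·0.0000 - (4)·0.0000) / (13) = -0.4615;  p ← (1−ω)·0.0000 + ω·-0.4615 = -0.5538
  q: GS value = (-10 - (2)·-0.5538 - (3)·0.0000 - (-2)·0.0000) / (10) = -0.8892;  q ← (1−ω)·0.0000 + ω·-0.8892 = -1.0670
  r: GS value = (3 - (-1)·-0.5538 - (-4)·-1.0670 - (1)·0.0000) / (9) = -0.2024;  r ← (1−ω)·0.0000 + ω·-0.2024 = -0.2429
  s: GS value = (-7 - (2)·-0.5538 - (-3)·-1.0670 - (4)·-0.2429) / (13) = -0.6248;  s ← (1−ω)·0.0000 + ω·-0.6248 = -0.7498

(-0.5538, -1.0670, -0.2429, -0.7498)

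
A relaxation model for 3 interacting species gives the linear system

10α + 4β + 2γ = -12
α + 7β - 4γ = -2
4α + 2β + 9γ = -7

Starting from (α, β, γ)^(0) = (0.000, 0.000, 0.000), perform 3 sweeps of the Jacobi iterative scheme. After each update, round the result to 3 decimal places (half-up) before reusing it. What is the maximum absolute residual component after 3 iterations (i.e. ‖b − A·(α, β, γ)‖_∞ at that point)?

1.096

Iteration 1:
  α = (-12 - (4)·0.000 - (2)·0.000) / (10) = -1.200
  β = (-2 - (1)·0.000 - (-4)·0.000) / (7) = -0.286
  γ = (-7 - (4)·0.000 - (2)·0.000) / (9) = -0.778
Iteration 2:
  α = (-12 - (4)·-0.286 - (2)·-0.778) / (10) = -0.930
  β = (-2 - (1)·-1.200 - (-4)·-0.778) / (7) = -0.559
  γ = (-7 - (4)·-1.200 - (2)·-0.286) / (9) = -0.181
Iteration 3:
  α = (-12 - (4)·-0.559 - (2)·-0.181) / (10) = -0.940
  β = (-2 - (1)·-0.930 - (-4)·-0.181) / (7) = -0.256
  γ = (-7 - (4)·-0.930 - (2)·-0.559) / (9) = -0.240
Residual b − A·x = (-1.096, -0.228, -0.568); ∞-norm = 1.096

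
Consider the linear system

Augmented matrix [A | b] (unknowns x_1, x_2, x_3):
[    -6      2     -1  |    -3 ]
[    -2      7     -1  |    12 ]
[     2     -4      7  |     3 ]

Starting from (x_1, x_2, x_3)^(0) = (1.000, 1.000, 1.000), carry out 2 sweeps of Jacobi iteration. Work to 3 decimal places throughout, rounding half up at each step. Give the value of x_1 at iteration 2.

1.095

Iteration 1:
  x_1 = (-3 - (2)·1.000 - (-1)·1.000) / (-6) = 0.667
  x_2 = (12 - (-2)·1.000 - (-1)·1.000) / (7) = 2.143
  x_3 = (3 - (2)·1.000 - (-4)·1.000) / (7) = 0.714
Iteration 2:
  x_1 = (-3 - (2)·2.143 - (-1)·0.714) / (-6) = 1.095
  x_2 = (12 - (-2)·0.667 - (-1)·0.714) / (7) = 2.007
  x_3 = (3 - (2)·0.667 - (-4)·2.143) / (7) = 1.463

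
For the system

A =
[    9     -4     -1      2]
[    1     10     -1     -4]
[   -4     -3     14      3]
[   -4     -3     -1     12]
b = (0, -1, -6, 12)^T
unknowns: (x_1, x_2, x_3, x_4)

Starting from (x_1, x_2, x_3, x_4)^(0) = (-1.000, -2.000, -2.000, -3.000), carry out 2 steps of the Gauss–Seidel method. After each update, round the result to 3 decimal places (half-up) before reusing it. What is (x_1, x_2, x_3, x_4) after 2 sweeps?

Iteration 1:
  x_1 = (0 - (-4)·-2.000 - (-1)·-2.000 - (2)·-3.000) / (9) = -0.444
  x_2 = (-1 - (1)·-0.444 - (-1)·-2.000 - (-4)·-3.000) / (10) = -1.456
  x_3 = (-6 - (-4)·-0.444 - (-3)·-1.456 - (3)·-3.000) / (14) = -0.225
  x_4 = (12 - (-4)·-0.444 - (-3)·-1.456 - (-1)·-0.225) / (12) = 0.469
Iteration 2:
  x_1 = (0 - (-4)·-1.456 - (-1)·-0.225 - (2)·0.469) / (9) = -0.776
  x_2 = (-1 - (1)·-0.776 - (-1)·-0.225 - (-4)·0.469) / (10) = 0.143
  x_3 = (-6 - (-4)·-0.776 - (-3)·0.143 - (3)·0.469) / (14) = -0.720
  x_4 = (12 - (-4)·-0.776 - (-3)·0.143 - (-1)·-0.720) / (12) = 0.717

(-0.776, 0.143, -0.720, 0.717)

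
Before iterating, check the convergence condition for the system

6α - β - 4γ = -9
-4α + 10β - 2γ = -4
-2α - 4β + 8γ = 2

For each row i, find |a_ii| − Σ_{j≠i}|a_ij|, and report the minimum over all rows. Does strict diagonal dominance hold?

row 1: |6| − (1+4) = 1
row 2: |10| − (4+2) = 4
row 3: |8| − (2+4) = 2
minimum over rows = 1 → strictly diagonally dominant (convergence guaranteed)

1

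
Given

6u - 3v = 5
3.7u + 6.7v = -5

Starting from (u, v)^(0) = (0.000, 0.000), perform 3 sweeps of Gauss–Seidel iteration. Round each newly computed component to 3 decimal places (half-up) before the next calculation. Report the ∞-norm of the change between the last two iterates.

0.167

Iteration 1:
  u = (5 - (-3)·0.000) / (6) = 0.833
  v = (-5 - (3.7)·0.833) / (6.7) = -1.206
Iteration 2:
  u = (5 - (-3)·-1.206) / (6) = 0.230
  v = (-5 - (3.7)·0.230) / (6.7) = -0.873
Iteration 3:
  u = (5 - (-3)·-0.873) / (6) = 0.397
  v = (-5 - (3.7)·0.397) / (6.7) = -0.966
Change: (0.167, -0.093) → max |·| = 0.167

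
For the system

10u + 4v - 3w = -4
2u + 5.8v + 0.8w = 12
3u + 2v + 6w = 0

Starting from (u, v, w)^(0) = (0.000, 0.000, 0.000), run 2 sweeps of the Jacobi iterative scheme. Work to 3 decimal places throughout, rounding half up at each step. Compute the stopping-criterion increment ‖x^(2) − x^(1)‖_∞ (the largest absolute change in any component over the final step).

0.828

Iteration 1:
  u = (-4 - (4)·0.000 - (-3)·0.000) / (10) = -0.400
  v = (12 - (2)·0.000 - (0.8)·0.000) / (5.8) = 2.069
  w = (0 - (3)·0.000 - (2)·0.000) / (6) = 0.000
Iteration 2:
  u = (-4 - (4)·2.069 - (-3)·0.000) / (10) = -1.228
  v = (12 - (2)·-0.400 - (0.8)·0.000) / (5.8) = 2.207
  w = (0 - (3)·-0.400 - (2)·2.069) / (6) = -0.490
Change: (-0.828, 0.138, -0.490) → max |·| = 0.828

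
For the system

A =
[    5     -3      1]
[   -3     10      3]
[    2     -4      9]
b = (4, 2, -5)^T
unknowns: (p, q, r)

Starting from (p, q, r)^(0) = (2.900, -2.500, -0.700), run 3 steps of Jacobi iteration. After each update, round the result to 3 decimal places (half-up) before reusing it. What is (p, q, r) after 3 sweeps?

(1.207, 0.768, -0.684)

Iteration 1:
  p = (4 - (-3)·-2.500 - (1)·-0.700) / (5) = -0.560
  q = (2 - (-3)·2.900 - (3)·-0.700) / (10) = 1.280
  r = (-5 - (2)·2.900 - (-4)·-2.500) / (9) = -2.311
Iteration 2:
  p = (4 - (-3)·1.280 - (1)·-2.311) / (5) = 2.030
  q = (2 - (-3)·-0.560 - (3)·-2.311) / (10) = 0.725
  r = (-5 - (2)·-0.560 - (-4)·1.280) / (9) = 0.138
Iteration 3:
  p = (4 - (-3)·0.725 - (1)·0.138) / (5) = 1.207
  q = (2 - (-3)·2.030 - (3)·0.138) / (10) = 0.768
  r = (-5 - (2)·2.030 - (-4)·0.725) / (9) = -0.684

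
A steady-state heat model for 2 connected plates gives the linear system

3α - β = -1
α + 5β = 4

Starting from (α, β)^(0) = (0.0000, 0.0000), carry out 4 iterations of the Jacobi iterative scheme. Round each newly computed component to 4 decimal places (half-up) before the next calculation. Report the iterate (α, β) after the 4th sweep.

(-0.0622, 0.8089)

Iteration 1:
  α = (-1 - (-1)·0.0000) / (3) = -0.3333
  β = (4 - (1)·0.0000) / (5) = 0.8000
Iteration 2:
  α = (-1 - (-1)·0.8000) / (3) = -0.0667
  β = (4 - (1)·-0.3333) / (5) = 0.8667
Iteration 3:
  α = (-1 - (-1)·0.8667) / (3) = -0.0444
  β = (4 - (1)·-0.0667) / (5) = 0.8133
Iteration 4:
  α = (-1 - (-1)·0.8133) / (3) = -0.0622
  β = (4 - (1)·-0.0444) / (5) = 0.8089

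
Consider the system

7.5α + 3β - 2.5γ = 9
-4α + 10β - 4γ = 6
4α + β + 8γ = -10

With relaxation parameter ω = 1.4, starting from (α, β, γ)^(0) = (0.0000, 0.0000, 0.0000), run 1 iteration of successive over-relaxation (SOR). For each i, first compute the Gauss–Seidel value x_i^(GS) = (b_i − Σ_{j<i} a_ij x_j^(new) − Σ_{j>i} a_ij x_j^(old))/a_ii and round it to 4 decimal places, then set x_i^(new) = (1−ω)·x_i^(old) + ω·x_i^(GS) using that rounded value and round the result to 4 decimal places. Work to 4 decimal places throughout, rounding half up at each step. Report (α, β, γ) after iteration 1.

(1.6800, 1.7808, -3.2376)

Iteration 1:
  α: GS value = (9 - (3)·0.0000 - (-2.5)·0.0000) / (7.5) = 1.2000;  α ← (1−ω)·0.0000 + ω·1.2000 = 1.6800
  β: GS value = (6 - (-4)·1.6800 - (-4)·0.0000) / (10) = 1.2720;  β ← (1−ω)·0.0000 + ω·1.2720 = 1.7808
  γ: GS value = (-10 - (4)·1.6800 - (1)·1.7808) / (8) = -2.3126;  γ ← (1−ω)·0.0000 + ω·-2.3126 = -3.2376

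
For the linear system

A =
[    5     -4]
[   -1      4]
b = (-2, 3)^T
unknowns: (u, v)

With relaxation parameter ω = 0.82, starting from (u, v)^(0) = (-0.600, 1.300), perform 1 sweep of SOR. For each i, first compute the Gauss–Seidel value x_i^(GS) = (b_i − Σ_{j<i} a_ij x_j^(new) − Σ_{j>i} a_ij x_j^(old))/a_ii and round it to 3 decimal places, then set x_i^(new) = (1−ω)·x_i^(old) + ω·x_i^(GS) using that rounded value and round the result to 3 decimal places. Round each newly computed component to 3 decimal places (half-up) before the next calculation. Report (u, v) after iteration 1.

(0.417, 0.934)

Iteration 1:
  u: GS value = (-2 - (-4)·1.300) / (5) = 0.640;  u ← (1−ω)·-0.600 + ω·0.640 = 0.417
  v: GS value = (3 - (-1)·0.417) / (4) = 0.854;  v ← (1−ω)·1.300 + ω·0.854 = 0.934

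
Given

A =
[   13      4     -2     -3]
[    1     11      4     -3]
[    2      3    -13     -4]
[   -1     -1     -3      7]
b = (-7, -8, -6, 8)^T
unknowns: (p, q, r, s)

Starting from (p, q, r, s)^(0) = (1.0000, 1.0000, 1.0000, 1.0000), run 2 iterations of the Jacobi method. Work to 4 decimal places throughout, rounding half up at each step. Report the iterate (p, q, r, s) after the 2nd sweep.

Iteration 1:
  p = (-7 - (4)·1.0000 - (-2)·1.0000 - (-3)·1.0000) / (13) = -0.4615
  q = (-8 - (1)·1.0000 - (4)·1.0000 - (-3)·1.0000) / (11) = -0.9091
  r = (-6 - (2)·1.0000 - (3)·1.0000 - (-4)·1.0000) / (-13) = 0.5385
  s = (8 - (-1)·1.0000 - (-1)·1.0000 - (-3)·1.0000) / (7) = 1.8571
Iteration 2:
  p = (-7 - (4)·-0.9091 - (-2)·0.5385 - (-3)·1.8571) / (13) = 0.2527
  q = (-8 - (1)·-0.4615 - (4)·0.5385 - (-3)·1.8571) / (11) = -0.3747
  r = (-6 - (2)·-0.4615 - (3)·-0.9091 - (-4)·1.8571) / (-13) = -0.3907
  s = (8 - (-1)·-0.4615 - (-1)·-0.9091 - (-3)·0.5385) / (7) = 1.1778

(0.2527, -0.3747, -0.3907, 1.1778)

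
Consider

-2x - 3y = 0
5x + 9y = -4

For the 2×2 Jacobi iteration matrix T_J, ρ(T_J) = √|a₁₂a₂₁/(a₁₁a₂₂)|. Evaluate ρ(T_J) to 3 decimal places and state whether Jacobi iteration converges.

a₁₂a₂₁/(a₁₁a₂₂) = (-3)·(5) / ((-2)·(9)) = 0.833333
ρ = √|0.833333| = √0.833333 = 0.913
ρ < 1, so Jacobi converges

0.913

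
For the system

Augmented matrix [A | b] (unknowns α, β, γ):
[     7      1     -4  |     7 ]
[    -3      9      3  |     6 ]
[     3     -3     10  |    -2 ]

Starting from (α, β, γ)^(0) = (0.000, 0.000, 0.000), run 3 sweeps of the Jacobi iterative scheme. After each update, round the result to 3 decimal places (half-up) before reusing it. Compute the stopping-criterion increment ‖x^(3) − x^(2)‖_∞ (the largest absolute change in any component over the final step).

Iteration 1:
  α = (7 - (1)·0.000 - (-4)·0.000) / (7) = 1.000
  β = (6 - (-3)·0.000 - (3)·0.000) / (9) = 0.667
  γ = (-2 - (3)·0.000 - (-3)·0.000) / (10) = -0.200
Iteration 2:
  α = (7 - (1)·0.667 - (-4)·-0.200) / (7) = 0.790
  β = (6 - (-3)·1.000 - (3)·-0.200) / (9) = 1.067
  γ = (-2 - (3)·1.000 - (-3)·0.667) / (10) = -0.300
Iteration 3:
  α = (7 - (1)·1.067 - (-4)·-0.300) / (7) = 0.676
  β = (6 - (-3)·0.790 - (3)·-0.300) / (9) = 1.030
  γ = (-2 - (3)·0.790 - (-3)·1.067) / (10) = -0.117
Change: (-0.114, -0.037, 0.183) → max |·| = 0.183

0.183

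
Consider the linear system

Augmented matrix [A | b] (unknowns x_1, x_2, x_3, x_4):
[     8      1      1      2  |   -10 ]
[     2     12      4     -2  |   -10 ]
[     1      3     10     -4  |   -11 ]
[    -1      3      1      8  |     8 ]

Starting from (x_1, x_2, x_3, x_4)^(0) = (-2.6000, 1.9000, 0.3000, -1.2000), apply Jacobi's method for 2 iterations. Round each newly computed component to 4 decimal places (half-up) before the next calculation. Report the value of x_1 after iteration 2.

-0.9075

Iteration 1:
  x_1 = (-10 - (1)·1.9000 - (1)·0.3000 - (2)·-1.2000) / (8) = -1.2250
  x_2 = (-10 - (2)·-2.6000 - (4)·0.3000 - (-2)·-1.2000) / (12) = -0.7000
  x_3 = (-11 - (1)·-2.6000 - (3)·1.9000 - (-4)·-1.2000) / (10) = -1.8900
  x_4 = (8 - (-1)·-2.6000 - (3)·1.9000 - (1)·0.3000) / (8) = -0.0750
Iteration 2:
  x_1 = (-10 - (1)·-0.7000 - (1)·-1.8900 - (2)·-0.0750) / (8) = -0.9075
  x_2 = (-10 - (2)·-1.2250 - (4)·-1.8900 - (-2)·-0.0750) / (12) = -0.0117
  x_3 = (-11 - (1)·-1.2250 - (3)·-0.7000 - (-4)·-0.0750) / (10) = -0.7975
  x_4 = (8 - (-1)·-1.2250 - (3)·-0.7000 - (1)·-1.8900) / (8) = 1.3456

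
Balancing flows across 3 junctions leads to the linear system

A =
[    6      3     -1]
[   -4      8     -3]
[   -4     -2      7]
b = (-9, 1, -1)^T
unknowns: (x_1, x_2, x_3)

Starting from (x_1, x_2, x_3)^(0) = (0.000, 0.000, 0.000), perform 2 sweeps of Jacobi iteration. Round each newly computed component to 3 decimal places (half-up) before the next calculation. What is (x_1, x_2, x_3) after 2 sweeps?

Iteration 1:
  x_1 = (-9 - (3)·0.000 - (-1)·0.000) / (6) = -1.500
  x_2 = (1 - (-4)·0.000 - (-3)·0.000) / (8) = 0.125
  x_3 = (-1 - (-4)·0.000 - (-2)·0.000) / (7) = -0.143
Iteration 2:
  x_1 = (-9 - (3)·0.125 - (-1)·-0.143) / (6) = -1.586
  x_2 = (1 - (-4)·-1.500 - (-3)·-0.143) / (8) = -0.679
  x_3 = (-1 - (-4)·-1.500 - (-2)·0.125) / (7) = -0.964

(-1.586, -0.679, -0.964)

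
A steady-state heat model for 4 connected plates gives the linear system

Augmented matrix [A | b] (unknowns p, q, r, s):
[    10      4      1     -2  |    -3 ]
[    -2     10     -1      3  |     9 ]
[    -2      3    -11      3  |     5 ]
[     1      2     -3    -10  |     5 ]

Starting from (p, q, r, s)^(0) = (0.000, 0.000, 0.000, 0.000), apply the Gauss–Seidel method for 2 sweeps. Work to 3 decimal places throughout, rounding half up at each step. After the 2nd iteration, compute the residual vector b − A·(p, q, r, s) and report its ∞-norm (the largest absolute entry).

0.104

Iteration 1:
  p = (-3 - (4)·0.000 - (1)·0.000 - (-2)·0.000) / (10) = -0.300
  q = (9 - (-2)·-0.300 - (-1)·0.000 - (3)·0.000) / (10) = 0.840
  r = (5 - (-2)·-0.300 - (3)·0.840 - (3)·0.000) / (-11) = -0.171
  s = (5 - (1)·-0.300 - (2)·0.840 - (-3)·-0.171) / (-10) = -0.311
Iteration 2:
  p = (-3 - (4)·0.840 - (1)·-0.171 - (-2)·-0.311) / (10) = -0.681
  q = (9 - (-2)·-0.681 - (-1)·-0.171 - (3)·-0.311) / (10) = 0.840
  r = (5 - (-2)·-0.681 - (3)·0.840 - (3)·-0.311) / (-11) = -0.186
  s = (5 - (1)·-0.681 - (2)·0.840 - (-3)·-0.186) / (-10) = -0.344
Residual b − A·x = (-0.052, 0.084, 0.104, 0.003); ∞-norm = 0.104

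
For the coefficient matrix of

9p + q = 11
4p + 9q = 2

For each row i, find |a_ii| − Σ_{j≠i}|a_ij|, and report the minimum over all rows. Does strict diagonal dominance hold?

row 1: |9| − (1) = 8
row 2: |9| − (4) = 5
minimum over rows = 5 → strictly diagonally dominant (convergence guaranteed)

5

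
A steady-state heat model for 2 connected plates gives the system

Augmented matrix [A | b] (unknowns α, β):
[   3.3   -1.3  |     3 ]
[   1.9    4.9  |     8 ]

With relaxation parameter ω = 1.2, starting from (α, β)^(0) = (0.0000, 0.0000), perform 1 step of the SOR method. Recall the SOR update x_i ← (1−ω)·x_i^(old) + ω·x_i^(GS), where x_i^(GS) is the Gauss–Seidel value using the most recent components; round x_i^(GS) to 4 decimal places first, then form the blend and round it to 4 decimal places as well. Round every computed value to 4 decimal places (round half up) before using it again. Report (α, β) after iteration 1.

(1.0909, 1.4516)

Iteration 1:
  α: GS value = (3 - (-1.3)·0.0000) / (3.3) = 0.9091;  α ← (1−ω)·0.0000 + ω·0.9091 = 1.0909
  β: GS value = (8 - (1.9)·1.0909) / (4.9) = 1.2097;  β ← (1−ω)·0.0000 + ω·1.2097 = 1.4516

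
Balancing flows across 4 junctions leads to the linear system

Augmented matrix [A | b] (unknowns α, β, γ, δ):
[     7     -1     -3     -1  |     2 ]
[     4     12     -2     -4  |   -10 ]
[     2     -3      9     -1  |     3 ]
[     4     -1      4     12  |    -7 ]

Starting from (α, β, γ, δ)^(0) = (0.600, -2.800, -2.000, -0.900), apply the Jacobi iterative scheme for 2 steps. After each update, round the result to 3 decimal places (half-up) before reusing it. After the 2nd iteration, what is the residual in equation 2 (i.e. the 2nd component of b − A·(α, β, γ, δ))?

-0.246

Iteration 1:
  α = (2 - (-1)·-2.800 - (-3)·-2.000 - (-1)·-0.900) / (7) = -1.100
  β = (-10 - (4)·0.600 - (-2)·-2.000 - (-4)·-0.900) / (12) = -1.667
  γ = (3 - (2)·0.600 - (-3)·-2.800 - (-1)·-0.900) / (9) = -0.833
  δ = (-7 - (4)·0.600 - (-1)·-2.800 - (4)·-2.000) / (12) = -0.350
Iteration 2:
  α = (2 - (-1)·-1.667 - (-3)·-0.833 - (-1)·-0.350) / (7) = -0.359
  β = (-10 - (4)·-1.100 - (-2)·-0.833 - (-4)·-0.350) / (12) = -0.722
  γ = (3 - (2)·-1.100 - (-3)·-1.667 - (-1)·-0.350) / (9) = -0.017
  δ = (-7 - (4)·-1.100 - (-1)·-1.667 - (4)·-0.833) / (12) = -0.078
Residual b − A·x = (3.662, -0.246, 1.627, -5.282)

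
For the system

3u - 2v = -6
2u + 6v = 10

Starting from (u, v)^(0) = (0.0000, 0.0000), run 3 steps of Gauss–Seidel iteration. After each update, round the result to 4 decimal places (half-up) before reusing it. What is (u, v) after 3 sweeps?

Iteration 1:
  u = (-6 - (-2)·0.0000) / (3) = -2.0000
  v = (10 - (2)·-2.0000) / (6) = 2.3333
Iteration 2:
  u = (-6 - (-2)·2.3333) / (3) = -0.4445
  v = (10 - (2)·-0.4445) / (6) = 1.8148
Iteration 3:
  u = (-6 - (-2)·1.8148) / (3) = -0.7901
  v = (10 - (2)·-0.7901) / (6) = 1.9300

(-0.7901, 1.9300)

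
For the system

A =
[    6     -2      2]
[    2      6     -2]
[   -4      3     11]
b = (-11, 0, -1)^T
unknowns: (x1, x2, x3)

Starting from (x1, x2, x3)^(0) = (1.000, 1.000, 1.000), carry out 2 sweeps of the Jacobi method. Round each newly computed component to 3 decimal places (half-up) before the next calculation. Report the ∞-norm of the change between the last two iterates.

0.757

Iteration 1:
  x1 = (-11 - (-2)·1.000 - (2)·1.000) / (6) = -1.833
  x2 = (0 - (2)·1.000 - (-2)·1.000) / (6) = 0.000
  x3 = (-1 - (-4)·1.000 - (3)·1.000) / (11) = 0.000
Iteration 2:
  x1 = (-11 - (-2)·0.000 - (2)·0.000) / (6) = -1.833
  x2 = (0 - (2)·-1.833 - (-2)·0.000) / (6) = 0.611
  x3 = (-1 - (-4)·-1.833 - (3)·0.000) / (11) = -0.757
Change: (0.000, 0.611, -0.757) → max |·| = 0.757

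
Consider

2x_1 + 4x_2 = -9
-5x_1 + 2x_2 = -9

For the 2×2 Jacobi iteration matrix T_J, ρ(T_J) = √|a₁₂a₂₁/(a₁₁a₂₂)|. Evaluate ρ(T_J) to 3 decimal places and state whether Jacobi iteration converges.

a₁₂a₂₁/(a₁₁a₂₂) = (4)·(-5) / ((2)·(2)) = -5.000000
ρ = √|-5.000000| = √5.000000 = 2.236
ρ > 1, so Jacobi diverges

2.236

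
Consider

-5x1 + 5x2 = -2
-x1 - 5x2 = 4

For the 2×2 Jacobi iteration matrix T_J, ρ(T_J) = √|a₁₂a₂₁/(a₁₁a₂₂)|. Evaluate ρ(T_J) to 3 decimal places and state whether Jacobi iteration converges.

0.447

a₁₂a₂₁/(a₁₁a₂₂) = (5)·(-1) / ((-5)·(-5)) = -0.200000
ρ = √|-0.200000| = √0.200000 = 0.447
ρ < 1, so Jacobi converges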